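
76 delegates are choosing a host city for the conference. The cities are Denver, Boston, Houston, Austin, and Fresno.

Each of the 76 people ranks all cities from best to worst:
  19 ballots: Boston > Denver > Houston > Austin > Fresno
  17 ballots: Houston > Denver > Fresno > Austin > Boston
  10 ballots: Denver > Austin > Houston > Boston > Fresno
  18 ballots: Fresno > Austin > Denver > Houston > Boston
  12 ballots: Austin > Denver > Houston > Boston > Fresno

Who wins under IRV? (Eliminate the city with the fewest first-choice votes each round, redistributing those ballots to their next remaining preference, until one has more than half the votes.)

Austin

Round 1: Denver 10, Boston 19, Houston 17, Austin 12, Fresno 18. Denver eliminated.
Round 2: Boston 19, Houston 17, Austin 22, Fresno 18. Houston eliminated.
Round 3: Boston 19, Austin 22, Fresno 35. Boston eliminated.
Round 4: Austin 41, Fresno 35. Austin has a majority (≥39).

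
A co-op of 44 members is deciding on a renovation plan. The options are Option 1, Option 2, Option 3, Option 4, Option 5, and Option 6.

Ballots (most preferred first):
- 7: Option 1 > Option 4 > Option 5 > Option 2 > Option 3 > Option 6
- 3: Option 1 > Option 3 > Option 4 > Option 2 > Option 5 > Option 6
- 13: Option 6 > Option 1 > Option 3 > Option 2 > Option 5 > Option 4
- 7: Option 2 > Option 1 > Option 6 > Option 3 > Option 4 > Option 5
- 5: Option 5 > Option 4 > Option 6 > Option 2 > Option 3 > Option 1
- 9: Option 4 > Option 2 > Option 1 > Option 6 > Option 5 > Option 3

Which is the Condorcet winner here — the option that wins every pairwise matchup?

Option 1 vs Option 2: 23–21
Option 1 vs Option 3: 39–5
Option 1 vs Option 4: 30–14
Option 1 vs Option 5: 39–5
Option 1 vs Option 6: 26–18
Option 1 beats every other option.

Option 1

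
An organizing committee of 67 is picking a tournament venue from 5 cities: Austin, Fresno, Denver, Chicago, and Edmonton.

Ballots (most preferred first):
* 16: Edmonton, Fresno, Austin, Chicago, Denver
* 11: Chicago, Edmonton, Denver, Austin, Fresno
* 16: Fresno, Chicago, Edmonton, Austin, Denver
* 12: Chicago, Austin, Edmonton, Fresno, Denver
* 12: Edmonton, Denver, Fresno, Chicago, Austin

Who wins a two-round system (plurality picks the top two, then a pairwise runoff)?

Chicago

Round 1 first-place votes: Austin 0, Fresno 16, Denver 0, Chicago 23, Edmonton 28. Edmonton and Chicago advance.
Runoff: Edmonton is ranked above Chicago on 28 ballots, Chicago above Edmonton on 39.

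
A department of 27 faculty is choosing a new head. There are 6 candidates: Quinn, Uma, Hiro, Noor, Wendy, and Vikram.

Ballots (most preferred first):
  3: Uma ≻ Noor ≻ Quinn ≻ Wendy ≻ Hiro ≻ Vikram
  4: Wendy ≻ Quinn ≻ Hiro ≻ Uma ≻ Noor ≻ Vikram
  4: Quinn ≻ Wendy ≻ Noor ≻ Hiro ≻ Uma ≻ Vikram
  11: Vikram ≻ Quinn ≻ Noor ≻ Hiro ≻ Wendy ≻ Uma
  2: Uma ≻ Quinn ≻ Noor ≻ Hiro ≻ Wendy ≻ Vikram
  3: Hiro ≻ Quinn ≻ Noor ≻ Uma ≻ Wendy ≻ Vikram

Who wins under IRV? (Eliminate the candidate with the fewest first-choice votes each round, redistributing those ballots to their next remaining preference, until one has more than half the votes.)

Round 1: Quinn 4, Uma 5, Hiro 3, Noor 0, Wendy 4, Vikram 11. Noor eliminated.
Round 2: Quinn 4, Uma 5, Hiro 3, Wendy 4, Vikram 11. Hiro eliminated.
Round 3: Quinn 7, Uma 5, Wendy 4, Vikram 11. Wendy eliminated.
Round 4: Quinn 11, Uma 5, Vikram 11. Uma eliminated.
Round 5: Quinn 16, Vikram 11. Quinn has a majority (≥14).

Quinn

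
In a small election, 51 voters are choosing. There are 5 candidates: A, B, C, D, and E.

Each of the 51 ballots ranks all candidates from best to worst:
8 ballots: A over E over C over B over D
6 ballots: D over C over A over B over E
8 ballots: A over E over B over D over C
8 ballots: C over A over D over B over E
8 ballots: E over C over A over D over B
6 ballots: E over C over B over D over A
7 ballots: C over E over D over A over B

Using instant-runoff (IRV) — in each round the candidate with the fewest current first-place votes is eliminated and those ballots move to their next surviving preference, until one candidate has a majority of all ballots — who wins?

C

Round 1: A 16, B 0, C 15, D 6, E 14. B eliminated.
Round 2: A 16, C 15, D 6, E 14. D eliminated.
Round 3: A 16, C 21, E 14. E eliminated.
Round 4: A 16, C 35. C has a majority (≥26).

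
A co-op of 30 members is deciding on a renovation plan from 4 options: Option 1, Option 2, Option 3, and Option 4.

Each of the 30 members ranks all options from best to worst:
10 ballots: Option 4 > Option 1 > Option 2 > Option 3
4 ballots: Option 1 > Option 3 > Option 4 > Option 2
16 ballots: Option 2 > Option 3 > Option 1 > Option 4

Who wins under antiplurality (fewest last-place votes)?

Option 1

Last-place votes: Option 1 0, Option 2 4, Option 3 10, Option 4 16.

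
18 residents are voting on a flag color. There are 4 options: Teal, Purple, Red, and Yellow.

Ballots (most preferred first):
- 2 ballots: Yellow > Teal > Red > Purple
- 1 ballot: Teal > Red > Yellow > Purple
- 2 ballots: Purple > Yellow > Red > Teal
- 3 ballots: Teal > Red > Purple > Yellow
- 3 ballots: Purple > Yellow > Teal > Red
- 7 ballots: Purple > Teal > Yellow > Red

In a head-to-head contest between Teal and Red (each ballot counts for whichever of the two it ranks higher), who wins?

Teal

Teal is ranked above Red on 16 ballots; Red above Teal on 2.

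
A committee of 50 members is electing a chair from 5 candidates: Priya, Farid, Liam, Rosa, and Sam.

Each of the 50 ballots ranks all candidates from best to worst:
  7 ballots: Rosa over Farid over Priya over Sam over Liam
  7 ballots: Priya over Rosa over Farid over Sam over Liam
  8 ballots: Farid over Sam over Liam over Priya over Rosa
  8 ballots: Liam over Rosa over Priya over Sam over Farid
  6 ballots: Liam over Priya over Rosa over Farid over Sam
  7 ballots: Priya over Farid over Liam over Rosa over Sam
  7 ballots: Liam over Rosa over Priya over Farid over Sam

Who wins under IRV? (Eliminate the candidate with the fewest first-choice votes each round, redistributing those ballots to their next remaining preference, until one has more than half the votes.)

Round 1: Priya 14, Farid 8, Liam 21, Rosa 7, Sam 0. Sam eliminated.
Round 2: Priya 14, Farid 8, Liam 21, Rosa 7. Rosa eliminated.
Round 3: Priya 14, Farid 15, Liam 21. Priya eliminated.
Round 4: Farid 29, Liam 21. Farid has a majority (≥26).

Farid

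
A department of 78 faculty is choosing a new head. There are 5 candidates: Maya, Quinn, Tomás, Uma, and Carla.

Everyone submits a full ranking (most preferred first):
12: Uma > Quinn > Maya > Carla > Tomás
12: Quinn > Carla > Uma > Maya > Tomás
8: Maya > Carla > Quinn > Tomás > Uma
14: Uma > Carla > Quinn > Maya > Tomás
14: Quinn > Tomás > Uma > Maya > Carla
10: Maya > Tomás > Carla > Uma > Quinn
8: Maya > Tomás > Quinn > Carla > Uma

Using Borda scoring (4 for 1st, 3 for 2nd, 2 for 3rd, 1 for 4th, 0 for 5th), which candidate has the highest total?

Maya: 12×2 + 12×1 + 8×4 + 14×1 + 14×1 + 10×4 + 8×4 = 168
Quinn: 12×3 + 12×4 + 8×2 + 14×2 + 14×4 + 10×0 + 8×2 = 200
Tomás: 12×0 + 12×0 + 8×1 + 14×0 + 14×3 + 10×3 + 8×3 = 104
Uma: 12×4 + 12×2 + 8×0 + 14×4 + 14×2 + 10×1 + 8×0 = 166
Carla: 12×1 + 12×3 + 8×3 + 14×3 + 14×0 + 10×2 + 8×1 = 142

Quinn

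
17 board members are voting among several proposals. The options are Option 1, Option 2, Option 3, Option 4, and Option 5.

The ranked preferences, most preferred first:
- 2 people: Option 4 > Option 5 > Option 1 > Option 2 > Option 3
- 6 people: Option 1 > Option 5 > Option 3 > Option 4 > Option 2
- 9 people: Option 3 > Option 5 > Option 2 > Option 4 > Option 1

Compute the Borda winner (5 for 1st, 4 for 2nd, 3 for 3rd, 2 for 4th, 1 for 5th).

Option 5

Option 1: 2×3 + 6×5 + 9×1 = 45
Option 2: 2×2 + 6×1 + 9×3 = 37
Option 3: 2×1 + 6×3 + 9×5 = 65
Option 4: 2×5 + 6×2 + 9×2 = 40
Option 5: 2×4 + 6×4 + 9×4 = 68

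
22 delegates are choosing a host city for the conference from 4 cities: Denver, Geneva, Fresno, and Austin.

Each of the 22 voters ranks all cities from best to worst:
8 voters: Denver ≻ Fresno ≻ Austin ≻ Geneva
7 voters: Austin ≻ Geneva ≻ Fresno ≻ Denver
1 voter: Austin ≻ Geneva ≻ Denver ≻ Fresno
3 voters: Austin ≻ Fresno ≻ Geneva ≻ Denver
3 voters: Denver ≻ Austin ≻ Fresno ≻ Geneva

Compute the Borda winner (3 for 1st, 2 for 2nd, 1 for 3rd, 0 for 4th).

Austin

Denver: 8×3 + 7×0 + 1×1 + 3×0 + 3×3 = 34
Geneva: 8×0 + 7×2 + 1×2 + 3×1 + 3×0 = 19
Fresno: 8×2 + 7×1 + 1×0 + 3×2 + 3×1 = 32
Austin: 8×1 + 7×3 + 1×3 + 3×3 + 3×2 = 47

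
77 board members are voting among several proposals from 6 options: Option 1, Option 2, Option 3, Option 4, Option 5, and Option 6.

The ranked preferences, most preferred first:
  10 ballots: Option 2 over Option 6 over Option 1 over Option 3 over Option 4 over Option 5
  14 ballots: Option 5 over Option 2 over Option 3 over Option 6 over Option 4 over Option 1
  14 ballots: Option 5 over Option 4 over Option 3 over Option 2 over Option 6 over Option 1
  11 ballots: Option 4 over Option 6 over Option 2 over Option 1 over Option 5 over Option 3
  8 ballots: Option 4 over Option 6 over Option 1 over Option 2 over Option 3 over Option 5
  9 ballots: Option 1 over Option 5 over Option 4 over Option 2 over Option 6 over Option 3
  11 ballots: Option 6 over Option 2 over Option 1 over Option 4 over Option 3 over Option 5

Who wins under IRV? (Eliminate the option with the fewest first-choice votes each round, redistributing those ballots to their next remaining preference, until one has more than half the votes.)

Round 1: Option 1 9, Option 2 10, Option 3 0, Option 4 19, Option 5 28, Option 6 11. Option 3 eliminated.
Round 2: Option 1 9, Option 2 10, Option 4 19, Option 5 28, Option 6 11. Option 1 eliminated.
Round 3: Option 2 10, Option 4 19, Option 5 37, Option 6 11. Option 2 eliminated.
Round 4: Option 4 19, Option 5 37, Option 6 21. Option 4 eliminated.
Round 5: Option 5 37, Option 6 40. Option 6 has a majority (≥39).

Option 6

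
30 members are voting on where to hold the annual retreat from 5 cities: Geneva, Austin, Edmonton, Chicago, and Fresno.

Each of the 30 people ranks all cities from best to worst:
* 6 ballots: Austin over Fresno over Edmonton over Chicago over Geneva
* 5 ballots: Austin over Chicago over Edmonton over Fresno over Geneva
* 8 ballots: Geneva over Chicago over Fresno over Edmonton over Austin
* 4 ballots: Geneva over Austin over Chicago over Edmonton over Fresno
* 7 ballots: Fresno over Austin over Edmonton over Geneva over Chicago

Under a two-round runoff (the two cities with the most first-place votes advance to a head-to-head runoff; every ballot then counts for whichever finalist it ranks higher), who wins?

Round 1 first-place votes: Geneva 12, Austin 11, Edmonton 0, Chicago 0, Fresno 7. Geneva and Austin advance.
Runoff: Geneva is ranked above Austin on 12 ballots, Austin above Geneva on 18.

Austin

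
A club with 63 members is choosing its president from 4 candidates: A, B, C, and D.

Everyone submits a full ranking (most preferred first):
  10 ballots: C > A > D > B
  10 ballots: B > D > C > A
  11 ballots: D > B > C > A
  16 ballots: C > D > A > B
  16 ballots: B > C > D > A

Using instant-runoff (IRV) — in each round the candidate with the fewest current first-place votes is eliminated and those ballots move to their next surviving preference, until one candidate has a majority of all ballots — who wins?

Round 1: A 0, B 26, C 26, D 11. A eliminated.
Round 2: B 26, C 26, D 11. D eliminated.
Round 3: B 37, C 26. B has a majority (≥32).

B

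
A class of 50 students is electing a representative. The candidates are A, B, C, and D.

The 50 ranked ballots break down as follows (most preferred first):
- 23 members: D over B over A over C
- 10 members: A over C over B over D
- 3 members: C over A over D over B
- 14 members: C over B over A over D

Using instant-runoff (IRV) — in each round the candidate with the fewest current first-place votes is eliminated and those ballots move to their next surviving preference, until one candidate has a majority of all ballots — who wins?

Round 1: A 10, B 0, C 17, D 23. B eliminated.
Round 2: A 10, C 17, D 23. A eliminated.
Round 3: C 27, D 23. C has a majority (≥26).

C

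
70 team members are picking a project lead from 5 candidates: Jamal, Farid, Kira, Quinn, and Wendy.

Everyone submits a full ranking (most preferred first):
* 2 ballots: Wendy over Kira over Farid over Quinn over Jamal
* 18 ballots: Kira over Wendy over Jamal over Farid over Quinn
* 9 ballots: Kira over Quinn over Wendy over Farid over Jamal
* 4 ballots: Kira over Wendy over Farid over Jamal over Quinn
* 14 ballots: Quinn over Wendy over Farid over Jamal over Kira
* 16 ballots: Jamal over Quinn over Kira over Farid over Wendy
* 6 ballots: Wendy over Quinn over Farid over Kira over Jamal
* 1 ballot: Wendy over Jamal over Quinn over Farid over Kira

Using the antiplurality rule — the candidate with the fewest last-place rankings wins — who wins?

Farid

Last-place votes: Jamal 17, Farid 0, Kira 15, Quinn 22, Wendy 16.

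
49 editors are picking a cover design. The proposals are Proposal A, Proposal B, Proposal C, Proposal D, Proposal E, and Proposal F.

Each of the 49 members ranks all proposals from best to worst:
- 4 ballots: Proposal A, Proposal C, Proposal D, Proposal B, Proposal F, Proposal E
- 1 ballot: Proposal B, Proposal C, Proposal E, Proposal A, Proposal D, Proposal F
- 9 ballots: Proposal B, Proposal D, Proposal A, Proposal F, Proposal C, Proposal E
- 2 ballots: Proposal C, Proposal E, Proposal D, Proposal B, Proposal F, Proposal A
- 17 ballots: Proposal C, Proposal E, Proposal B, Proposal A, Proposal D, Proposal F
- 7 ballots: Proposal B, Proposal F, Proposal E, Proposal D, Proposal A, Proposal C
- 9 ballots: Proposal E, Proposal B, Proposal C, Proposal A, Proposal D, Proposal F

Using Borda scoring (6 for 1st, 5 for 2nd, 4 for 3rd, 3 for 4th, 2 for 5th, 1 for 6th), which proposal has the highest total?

Proposal A: 4×6 + 1×3 + 9×4 + 2×1 + 17×3 + 7×2 + 9×3 = 157
Proposal B: 4×3 + 1×6 + 9×6 + 2×3 + 17×4 + 7×6 + 9×5 = 233
Proposal C: 4×5 + 1×5 + 9×2 + 2×6 + 17×6 + 7×1 + 9×4 = 200
Proposal D: 4×4 + 1×2 + 9×5 + 2×4 + 17×2 + 7×3 + 9×2 = 144
Proposal E: 4×1 + 1×4 + 9×1 + 2×5 + 17×5 + 7×4 + 9×6 = 194
Proposal F: 4×2 + 1×1 + 9×3 + 2×2 + 17×1 + 7×5 + 9×1 = 101

Proposal B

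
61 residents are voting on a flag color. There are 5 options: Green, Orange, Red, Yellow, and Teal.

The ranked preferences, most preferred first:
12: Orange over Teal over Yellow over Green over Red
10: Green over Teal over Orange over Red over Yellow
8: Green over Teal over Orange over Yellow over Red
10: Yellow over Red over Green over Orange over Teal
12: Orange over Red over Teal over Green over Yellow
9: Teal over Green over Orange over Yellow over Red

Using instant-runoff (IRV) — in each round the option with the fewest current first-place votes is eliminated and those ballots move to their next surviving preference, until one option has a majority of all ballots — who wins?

Round 1: Green 18, Orange 24, Red 0, Yellow 10, Teal 9. Red eliminated.
Round 2: Green 18, Orange 24, Yellow 10, Teal 9. Teal eliminated.
Round 3: Green 27, Orange 24, Yellow 10. Yellow eliminated.
Round 4: Green 37, Orange 24. Green has a majority (≥31).

Green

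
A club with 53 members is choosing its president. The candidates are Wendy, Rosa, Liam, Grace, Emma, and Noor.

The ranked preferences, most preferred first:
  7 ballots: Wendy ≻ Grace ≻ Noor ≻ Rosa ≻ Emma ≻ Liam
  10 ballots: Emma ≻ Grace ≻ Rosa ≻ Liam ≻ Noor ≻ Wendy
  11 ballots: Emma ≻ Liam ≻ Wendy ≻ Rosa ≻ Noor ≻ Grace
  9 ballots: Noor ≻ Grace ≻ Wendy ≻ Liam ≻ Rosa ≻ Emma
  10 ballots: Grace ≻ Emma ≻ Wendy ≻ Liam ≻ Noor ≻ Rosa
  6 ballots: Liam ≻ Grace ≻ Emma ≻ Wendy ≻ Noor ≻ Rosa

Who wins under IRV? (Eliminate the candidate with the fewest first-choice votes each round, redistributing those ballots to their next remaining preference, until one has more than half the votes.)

Grace

Round 1: Wendy 7, Rosa 0, Liam 6, Grace 10, Emma 21, Noor 9. Rosa eliminated.
Round 2: Wendy 7, Liam 6, Grace 10, Emma 21, Noor 9. Liam eliminated.
Round 3: Wendy 7, Grace 16, Emma 21, Noor 9. Wendy eliminated.
Round 4: Grace 23, Emma 21, Noor 9. Noor eliminated.
Round 5: Grace 32, Emma 21. Grace has a majority (≥27).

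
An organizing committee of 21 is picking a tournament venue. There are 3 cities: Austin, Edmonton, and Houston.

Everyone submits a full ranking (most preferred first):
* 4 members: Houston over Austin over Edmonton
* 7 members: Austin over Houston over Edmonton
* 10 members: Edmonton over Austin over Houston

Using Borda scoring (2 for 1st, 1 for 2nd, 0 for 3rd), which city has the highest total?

Austin: 4×1 + 7×2 + 10×1 = 28
Edmonton: 4×0 + 7×0 + 10×2 = 20
Houston: 4×2 + 7×1 + 10×0 = 15

Austin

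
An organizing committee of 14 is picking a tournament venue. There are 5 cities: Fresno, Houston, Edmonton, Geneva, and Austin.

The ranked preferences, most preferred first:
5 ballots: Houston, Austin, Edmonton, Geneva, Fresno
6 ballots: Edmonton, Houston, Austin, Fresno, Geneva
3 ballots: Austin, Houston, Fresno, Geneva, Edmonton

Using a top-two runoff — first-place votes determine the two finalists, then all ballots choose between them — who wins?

Round 1 first-place votes: Fresno 0, Houston 5, Edmonton 6, Geneva 0, Austin 3. Edmonton and Houston advance.
Runoff: Edmonton is ranked above Houston on 6 ballots, Houston above Edmonton on 8.

Houston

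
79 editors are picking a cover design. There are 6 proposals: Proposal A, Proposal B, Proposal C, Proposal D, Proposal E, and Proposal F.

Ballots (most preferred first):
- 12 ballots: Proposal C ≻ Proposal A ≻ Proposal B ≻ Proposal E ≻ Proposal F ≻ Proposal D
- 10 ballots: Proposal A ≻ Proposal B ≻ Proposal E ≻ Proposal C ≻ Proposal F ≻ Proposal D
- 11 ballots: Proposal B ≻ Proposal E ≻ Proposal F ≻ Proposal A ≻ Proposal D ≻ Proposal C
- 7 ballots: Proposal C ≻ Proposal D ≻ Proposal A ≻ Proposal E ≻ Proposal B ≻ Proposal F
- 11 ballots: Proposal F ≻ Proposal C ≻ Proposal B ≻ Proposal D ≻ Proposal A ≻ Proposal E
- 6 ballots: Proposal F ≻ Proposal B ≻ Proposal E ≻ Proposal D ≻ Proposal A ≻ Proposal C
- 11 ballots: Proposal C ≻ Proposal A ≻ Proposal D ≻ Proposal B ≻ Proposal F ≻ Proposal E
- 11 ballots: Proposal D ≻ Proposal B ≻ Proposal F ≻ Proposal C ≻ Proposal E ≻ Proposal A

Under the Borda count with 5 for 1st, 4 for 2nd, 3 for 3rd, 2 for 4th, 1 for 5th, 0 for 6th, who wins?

Proposal B

Proposal A: 12×4 + 10×5 + 11×2 + 7×3 + 11×1 + 6×1 + 11×4 + 11×0 = 202
Proposal B: 12×3 + 10×4 + 11×5 + 7×1 + 11×3 + 6×4 + 11×2 + 11×4 = 261
Proposal C: 12×5 + 10×2 + 11×0 + 7×5 + 11×4 + 6×0 + 11×5 + 11×2 = 236
Proposal D: 12×0 + 10×0 + 11×1 + 7×4 + 11×2 + 6×2 + 11×3 + 11×5 = 161
Proposal E: 12×2 + 10×3 + 11×4 + 7×2 + 11×0 + 6×3 + 11×0 + 11×1 = 141
Proposal F: 12×1 + 10×1 + 11×3 + 7×0 + 11×5 + 6×5 + 11×1 + 11×3 = 184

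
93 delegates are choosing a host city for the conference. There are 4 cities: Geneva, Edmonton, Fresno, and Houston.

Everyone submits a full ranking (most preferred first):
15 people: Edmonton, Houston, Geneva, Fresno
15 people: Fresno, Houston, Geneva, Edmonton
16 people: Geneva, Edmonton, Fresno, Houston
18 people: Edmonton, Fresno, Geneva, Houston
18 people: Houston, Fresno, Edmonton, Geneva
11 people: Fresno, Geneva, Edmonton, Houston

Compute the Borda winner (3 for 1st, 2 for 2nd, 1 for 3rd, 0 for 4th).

Fresno

Geneva: 15×1 + 15×1 + 16×3 + 18×1 + 18×0 + 11×2 = 118
Edmonton: 15×3 + 15×0 + 16×2 + 18×3 + 18×1 + 11×1 = 160
Fresno: 15×0 + 15×3 + 16×1 + 18×2 + 18×2 + 11×3 = 166
Houston: 15×2 + 15×2 + 16×0 + 18×0 + 18×3 + 11×0 = 114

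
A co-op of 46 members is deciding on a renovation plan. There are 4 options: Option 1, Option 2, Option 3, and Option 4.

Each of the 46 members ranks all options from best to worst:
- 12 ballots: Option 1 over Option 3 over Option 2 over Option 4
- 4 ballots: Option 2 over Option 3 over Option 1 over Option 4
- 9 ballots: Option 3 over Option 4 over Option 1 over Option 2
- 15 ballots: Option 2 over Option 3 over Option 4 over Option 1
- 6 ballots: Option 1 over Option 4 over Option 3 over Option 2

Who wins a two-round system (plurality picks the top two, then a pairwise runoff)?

Option 1

Round 1 first-place votes: Option 1 18, Option 2 19, Option 3 9, Option 4 0. Option 2 and Option 1 advance.
Runoff: Option 2 is ranked above Option 1 on 19 ballots, Option 1 above Option 2 on 27.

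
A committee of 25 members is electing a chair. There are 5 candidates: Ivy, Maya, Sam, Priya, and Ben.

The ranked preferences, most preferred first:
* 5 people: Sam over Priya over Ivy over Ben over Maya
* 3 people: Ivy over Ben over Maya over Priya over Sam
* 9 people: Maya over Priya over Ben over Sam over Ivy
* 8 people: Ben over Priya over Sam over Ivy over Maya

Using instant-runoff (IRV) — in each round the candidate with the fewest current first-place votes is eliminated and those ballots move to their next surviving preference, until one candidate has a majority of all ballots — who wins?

Ben

Round 1: Ivy 3, Maya 9, Sam 5, Priya 0, Ben 8. Priya eliminated.
Round 2: Ivy 3, Maya 9, Sam 5, Ben 8. Ivy eliminated.
Round 3: Maya 9, Sam 5, Ben 11. Sam eliminated.
Round 4: Maya 9, Ben 16. Ben has a majority (≥13).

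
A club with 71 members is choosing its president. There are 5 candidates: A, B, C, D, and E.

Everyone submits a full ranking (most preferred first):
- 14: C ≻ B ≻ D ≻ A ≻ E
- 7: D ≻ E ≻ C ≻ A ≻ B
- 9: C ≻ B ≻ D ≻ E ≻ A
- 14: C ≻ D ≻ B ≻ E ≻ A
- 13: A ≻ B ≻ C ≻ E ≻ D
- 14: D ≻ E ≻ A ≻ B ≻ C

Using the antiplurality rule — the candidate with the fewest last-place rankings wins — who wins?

B

Last-place votes: A 23, B 7, C 14, D 13, E 14.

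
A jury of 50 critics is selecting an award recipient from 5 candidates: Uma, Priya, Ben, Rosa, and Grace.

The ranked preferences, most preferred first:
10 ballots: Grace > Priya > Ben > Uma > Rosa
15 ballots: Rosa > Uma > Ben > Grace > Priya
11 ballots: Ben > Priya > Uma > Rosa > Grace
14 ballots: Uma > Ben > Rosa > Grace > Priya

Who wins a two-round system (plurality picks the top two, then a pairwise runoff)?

Uma

Round 1 first-place votes: Uma 14, Priya 0, Ben 11, Rosa 15, Grace 10. Rosa and Uma advance.
Runoff: Rosa is ranked above Uma on 15 ballots, Uma above Rosa on 35.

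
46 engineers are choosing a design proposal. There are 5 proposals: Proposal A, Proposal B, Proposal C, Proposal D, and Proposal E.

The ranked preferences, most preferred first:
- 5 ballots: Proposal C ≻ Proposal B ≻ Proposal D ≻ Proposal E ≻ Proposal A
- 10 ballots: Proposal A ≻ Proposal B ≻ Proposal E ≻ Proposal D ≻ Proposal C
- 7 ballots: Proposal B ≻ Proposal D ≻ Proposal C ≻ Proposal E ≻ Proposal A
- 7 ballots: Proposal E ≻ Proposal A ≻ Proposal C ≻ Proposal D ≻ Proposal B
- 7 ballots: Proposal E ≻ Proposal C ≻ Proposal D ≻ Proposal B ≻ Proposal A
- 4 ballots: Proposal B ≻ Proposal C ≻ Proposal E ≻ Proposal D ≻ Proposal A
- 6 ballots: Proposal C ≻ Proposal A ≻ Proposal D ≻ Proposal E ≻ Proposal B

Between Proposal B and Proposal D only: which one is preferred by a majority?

Proposal B

Proposal B is ranked above Proposal D on 26 ballots; Proposal D above Proposal B on 20.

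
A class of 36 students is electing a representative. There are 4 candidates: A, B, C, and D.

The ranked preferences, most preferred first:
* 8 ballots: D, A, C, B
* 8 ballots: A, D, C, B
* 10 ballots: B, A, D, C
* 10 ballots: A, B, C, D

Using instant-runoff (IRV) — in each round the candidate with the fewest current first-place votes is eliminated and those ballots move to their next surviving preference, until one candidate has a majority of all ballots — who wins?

Round 1: A 18, B 10, C 0, D 8. C eliminated.
Round 2: A 18, B 10, D 8. D eliminated.
Round 3: A 26, B 10. A has a majority (≥19).

A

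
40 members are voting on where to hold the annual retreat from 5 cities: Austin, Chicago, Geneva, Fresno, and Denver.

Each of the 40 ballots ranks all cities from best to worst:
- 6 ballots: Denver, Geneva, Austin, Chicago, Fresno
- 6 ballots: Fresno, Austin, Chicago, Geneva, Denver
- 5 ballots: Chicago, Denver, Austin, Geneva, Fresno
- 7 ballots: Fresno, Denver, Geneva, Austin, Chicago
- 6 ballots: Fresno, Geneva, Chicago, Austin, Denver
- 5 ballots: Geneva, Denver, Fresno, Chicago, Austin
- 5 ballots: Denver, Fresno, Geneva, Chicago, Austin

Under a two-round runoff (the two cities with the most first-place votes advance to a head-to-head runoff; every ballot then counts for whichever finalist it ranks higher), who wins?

Round 1 first-place votes: Austin 0, Chicago 5, Geneva 5, Fresno 19, Denver 11. Fresno and Denver advance.
Runoff: Fresno is ranked above Denver on 19 ballots, Denver above Fresno on 21.

Denver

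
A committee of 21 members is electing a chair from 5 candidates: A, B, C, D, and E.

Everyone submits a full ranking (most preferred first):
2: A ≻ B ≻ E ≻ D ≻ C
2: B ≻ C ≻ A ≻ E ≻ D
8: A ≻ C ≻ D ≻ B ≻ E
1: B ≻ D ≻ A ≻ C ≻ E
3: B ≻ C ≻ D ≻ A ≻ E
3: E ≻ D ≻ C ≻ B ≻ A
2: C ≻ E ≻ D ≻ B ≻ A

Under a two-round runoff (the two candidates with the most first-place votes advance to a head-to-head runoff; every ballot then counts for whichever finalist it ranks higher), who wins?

Round 1 first-place votes: A 10, B 6, C 2, D 0, E 3. A and B advance.
Runoff: A is ranked above B on 10 ballots, B above A on 11.

B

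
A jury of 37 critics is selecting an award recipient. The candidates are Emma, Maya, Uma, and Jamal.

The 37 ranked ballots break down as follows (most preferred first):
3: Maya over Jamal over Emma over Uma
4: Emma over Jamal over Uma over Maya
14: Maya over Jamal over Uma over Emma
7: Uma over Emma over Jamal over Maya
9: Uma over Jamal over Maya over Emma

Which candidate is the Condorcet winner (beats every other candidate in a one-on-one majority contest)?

Jamal vs Emma: 26–11
Jamal vs Maya: 20–17
Jamal vs Uma: 21–16
Jamal beats every other candidate.

Jamal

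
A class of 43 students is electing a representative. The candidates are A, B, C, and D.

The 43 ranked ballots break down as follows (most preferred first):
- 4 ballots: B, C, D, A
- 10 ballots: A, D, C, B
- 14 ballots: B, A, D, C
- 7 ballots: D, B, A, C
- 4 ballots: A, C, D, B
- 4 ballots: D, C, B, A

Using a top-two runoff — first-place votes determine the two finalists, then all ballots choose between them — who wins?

Round 1 first-place votes: A 14, B 18, C 0, D 11. B and A advance.
Runoff: B is ranked above A on 29 ballots, A above B on 14.

B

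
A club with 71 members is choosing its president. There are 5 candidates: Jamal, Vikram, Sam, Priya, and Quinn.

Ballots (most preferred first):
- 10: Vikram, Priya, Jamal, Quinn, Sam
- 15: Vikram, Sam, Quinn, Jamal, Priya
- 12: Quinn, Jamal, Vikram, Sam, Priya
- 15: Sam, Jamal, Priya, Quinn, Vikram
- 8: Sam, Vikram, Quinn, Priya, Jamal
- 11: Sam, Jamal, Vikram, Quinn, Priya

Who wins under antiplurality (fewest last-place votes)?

Quinn

Last-place votes: Jamal 8, Vikram 15, Sam 10, Priya 38, Quinn 0.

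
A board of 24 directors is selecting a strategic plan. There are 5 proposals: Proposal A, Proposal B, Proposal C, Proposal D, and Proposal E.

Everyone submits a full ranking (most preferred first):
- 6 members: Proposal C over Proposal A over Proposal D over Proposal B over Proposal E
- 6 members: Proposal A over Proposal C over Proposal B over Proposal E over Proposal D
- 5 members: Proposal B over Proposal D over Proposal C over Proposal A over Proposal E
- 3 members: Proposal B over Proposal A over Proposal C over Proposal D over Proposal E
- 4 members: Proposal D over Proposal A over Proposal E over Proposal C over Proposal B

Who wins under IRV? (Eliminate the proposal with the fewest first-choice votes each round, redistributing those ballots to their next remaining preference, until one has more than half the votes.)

Round 1: Proposal A 6, Proposal B 8, Proposal C 6, Proposal D 4, Proposal E 0. Proposal E eliminated.
Round 2: Proposal A 6, Proposal B 8, Proposal C 6, Proposal D 4. Proposal D eliminated.
Round 3: Proposal A 10, Proposal B 8, Proposal C 6. Proposal C eliminated.
Round 4: Proposal A 16, Proposal B 8. Proposal A has a majority (≥13).

Proposal A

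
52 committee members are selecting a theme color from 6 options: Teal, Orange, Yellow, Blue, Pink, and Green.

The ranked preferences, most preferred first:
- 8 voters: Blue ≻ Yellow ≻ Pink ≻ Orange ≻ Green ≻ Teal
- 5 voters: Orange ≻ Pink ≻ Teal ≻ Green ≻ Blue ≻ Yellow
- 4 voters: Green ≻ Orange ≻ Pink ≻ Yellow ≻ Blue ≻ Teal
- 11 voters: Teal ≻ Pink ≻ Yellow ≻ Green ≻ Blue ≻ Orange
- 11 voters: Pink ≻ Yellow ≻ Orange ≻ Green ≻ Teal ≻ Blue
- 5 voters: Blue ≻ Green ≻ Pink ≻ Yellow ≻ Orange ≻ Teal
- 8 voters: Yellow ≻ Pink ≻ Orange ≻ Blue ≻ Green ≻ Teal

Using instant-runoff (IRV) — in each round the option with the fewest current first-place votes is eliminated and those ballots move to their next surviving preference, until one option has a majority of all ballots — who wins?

Pink

Round 1: Teal 11, Orange 5, Yellow 8, Blue 13, Pink 11, Green 4. Green eliminated.
Round 2: Teal 11, Orange 9, Yellow 8, Blue 13, Pink 11. Yellow eliminated.
Round 3: Teal 11, Orange 9, Blue 13, Pink 19. Orange eliminated.
Round 4: Teal 11, Blue 13, Pink 28. Pink has a majority (≥27).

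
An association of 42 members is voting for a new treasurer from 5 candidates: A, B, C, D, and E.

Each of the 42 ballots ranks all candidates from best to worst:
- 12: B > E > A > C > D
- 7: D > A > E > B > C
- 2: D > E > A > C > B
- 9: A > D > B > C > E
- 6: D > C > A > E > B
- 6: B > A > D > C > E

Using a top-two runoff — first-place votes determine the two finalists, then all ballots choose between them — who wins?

D

Round 1 first-place votes: A 9, B 18, C 0, D 15, E 0. B and D advance.
Runoff: B is ranked above D on 18 ballots, D above B on 24.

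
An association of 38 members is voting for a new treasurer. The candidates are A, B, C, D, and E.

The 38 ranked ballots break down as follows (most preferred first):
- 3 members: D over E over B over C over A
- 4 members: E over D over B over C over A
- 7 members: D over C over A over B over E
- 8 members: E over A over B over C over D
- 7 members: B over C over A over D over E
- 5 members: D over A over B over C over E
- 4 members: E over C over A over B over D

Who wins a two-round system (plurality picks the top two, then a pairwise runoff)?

Round 1 first-place votes: A 0, B 7, C 0, D 15, E 16. E and D advance.
Runoff: E is ranked above D on 16 ballots, D above E on 22.

D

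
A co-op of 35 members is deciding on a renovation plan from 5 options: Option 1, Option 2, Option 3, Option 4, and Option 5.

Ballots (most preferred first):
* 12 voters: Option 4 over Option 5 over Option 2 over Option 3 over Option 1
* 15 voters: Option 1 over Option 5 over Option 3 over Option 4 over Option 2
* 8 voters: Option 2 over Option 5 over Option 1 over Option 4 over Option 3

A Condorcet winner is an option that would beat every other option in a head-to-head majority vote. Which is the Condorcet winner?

Option 5 vs Option 1: 20–15
Option 5 vs Option 2: 27–8
Option 5 vs Option 3: 35–0
Option 5 vs Option 4: 23–12
Option 5 beats every other option.

Option 5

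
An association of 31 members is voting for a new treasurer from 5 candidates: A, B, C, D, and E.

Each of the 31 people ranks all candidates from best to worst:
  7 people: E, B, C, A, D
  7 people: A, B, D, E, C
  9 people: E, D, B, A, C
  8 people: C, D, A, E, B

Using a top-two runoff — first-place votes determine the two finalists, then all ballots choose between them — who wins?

Round 1 first-place votes: A 7, B 0, C 8, D 0, E 16. E and C advance.
Runoff: E is ranked above C on 23 ballots, C above E on 8.

E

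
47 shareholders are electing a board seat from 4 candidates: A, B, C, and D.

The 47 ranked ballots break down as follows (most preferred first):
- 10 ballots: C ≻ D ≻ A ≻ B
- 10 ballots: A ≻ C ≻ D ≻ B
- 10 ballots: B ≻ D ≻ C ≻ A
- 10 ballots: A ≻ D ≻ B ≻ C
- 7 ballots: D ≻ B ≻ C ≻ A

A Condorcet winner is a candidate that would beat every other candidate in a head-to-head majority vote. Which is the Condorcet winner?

D vs A: 27–20
D vs B: 37–10
D vs C: 27–20
D beats every other candidate.

D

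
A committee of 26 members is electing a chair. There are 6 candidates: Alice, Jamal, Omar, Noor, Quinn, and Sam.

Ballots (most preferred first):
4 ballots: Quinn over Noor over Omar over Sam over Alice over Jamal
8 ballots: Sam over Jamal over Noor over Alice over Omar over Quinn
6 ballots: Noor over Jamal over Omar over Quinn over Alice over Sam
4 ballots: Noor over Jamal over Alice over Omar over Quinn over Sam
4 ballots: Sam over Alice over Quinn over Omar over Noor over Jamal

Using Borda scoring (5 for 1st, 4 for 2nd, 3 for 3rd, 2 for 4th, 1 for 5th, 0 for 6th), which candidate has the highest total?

Noor

Alice: 4×1 + 8×2 + 6×1 + 4×3 + 4×4 = 54
Jamal: 4×0 + 8×4 + 6×4 + 4×4 + 4×0 = 72
Omar: 4×3 + 8×1 + 6×3 + 4×2 + 4×2 = 54
Noor: 4×4 + 8×3 + 6×5 + 4×5 + 4×1 = 94
Quinn: 4×5 + 8×0 + 6×2 + 4×1 + 4×3 = 48
Sam: 4×2 + 8×5 + 6×0 + 4×0 + 4×5 = 68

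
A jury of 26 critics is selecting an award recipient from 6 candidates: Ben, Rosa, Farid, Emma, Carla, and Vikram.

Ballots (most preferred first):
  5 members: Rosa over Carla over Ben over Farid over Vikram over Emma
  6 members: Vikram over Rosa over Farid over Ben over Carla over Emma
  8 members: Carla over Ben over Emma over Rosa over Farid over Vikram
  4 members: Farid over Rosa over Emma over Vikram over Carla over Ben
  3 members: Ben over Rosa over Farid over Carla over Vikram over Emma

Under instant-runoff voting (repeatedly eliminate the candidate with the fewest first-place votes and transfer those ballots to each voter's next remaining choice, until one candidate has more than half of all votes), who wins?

Round 1: Ben 3, Rosa 5, Farid 4, Emma 0, Carla 8, Vikram 6. Emma eliminated.
Round 2: Ben 3, Rosa 5, Farid 4, Carla 8, Vikram 6. Ben eliminated.
Round 3: Rosa 8, Farid 4, Carla 8, Vikram 6. Farid eliminated.
Round 4: Rosa 12, Carla 8, Vikram 6. Vikram eliminated.
Round 5: Rosa 18, Carla 8. Rosa has a majority (≥14).

Rosa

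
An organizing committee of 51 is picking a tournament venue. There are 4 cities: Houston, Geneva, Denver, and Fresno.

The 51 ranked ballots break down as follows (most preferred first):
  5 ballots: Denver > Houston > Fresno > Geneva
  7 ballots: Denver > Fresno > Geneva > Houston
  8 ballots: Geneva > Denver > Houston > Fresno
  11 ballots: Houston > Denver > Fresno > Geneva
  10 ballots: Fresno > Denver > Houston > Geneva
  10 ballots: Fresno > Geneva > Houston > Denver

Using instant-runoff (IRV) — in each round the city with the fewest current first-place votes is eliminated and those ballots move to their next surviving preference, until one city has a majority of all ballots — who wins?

Denver

Round 1: Houston 11, Geneva 8, Denver 12, Fresno 20. Geneva eliminated.
Round 2: Houston 11, Denver 20, Fresno 20. Houston eliminated.
Round 3: Denver 31, Fresno 20. Denver has a majority (≥26).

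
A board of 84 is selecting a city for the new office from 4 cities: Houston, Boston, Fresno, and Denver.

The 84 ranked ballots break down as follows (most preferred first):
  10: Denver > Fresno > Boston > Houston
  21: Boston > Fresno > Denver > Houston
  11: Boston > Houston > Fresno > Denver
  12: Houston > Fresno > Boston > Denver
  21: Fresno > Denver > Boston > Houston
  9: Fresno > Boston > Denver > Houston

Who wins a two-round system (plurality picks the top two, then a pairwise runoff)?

Fresno

Round 1 first-place votes: Houston 12, Boston 32, Fresno 30, Denver 10. Boston and Fresno advance.
Runoff: Boston is ranked above Fresno on 32 ballots, Fresno above Boston on 52.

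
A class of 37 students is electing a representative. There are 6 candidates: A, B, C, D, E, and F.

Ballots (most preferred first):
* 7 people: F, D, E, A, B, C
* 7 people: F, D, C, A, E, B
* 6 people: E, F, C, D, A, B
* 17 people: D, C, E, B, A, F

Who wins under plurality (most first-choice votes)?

D

First-place votes: A 0, B 0, C 0, D 17, E 6, F 14.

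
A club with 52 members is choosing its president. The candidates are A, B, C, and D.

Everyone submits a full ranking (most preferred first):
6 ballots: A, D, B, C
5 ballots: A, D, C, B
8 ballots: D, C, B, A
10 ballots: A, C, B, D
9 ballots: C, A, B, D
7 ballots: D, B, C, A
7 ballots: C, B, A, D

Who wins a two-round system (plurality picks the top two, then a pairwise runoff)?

Round 1 first-place votes: A 21, B 0, C 16, D 15. A and C advance.
Runoff: A is ranked above C on 21 ballots, C above A on 31.

C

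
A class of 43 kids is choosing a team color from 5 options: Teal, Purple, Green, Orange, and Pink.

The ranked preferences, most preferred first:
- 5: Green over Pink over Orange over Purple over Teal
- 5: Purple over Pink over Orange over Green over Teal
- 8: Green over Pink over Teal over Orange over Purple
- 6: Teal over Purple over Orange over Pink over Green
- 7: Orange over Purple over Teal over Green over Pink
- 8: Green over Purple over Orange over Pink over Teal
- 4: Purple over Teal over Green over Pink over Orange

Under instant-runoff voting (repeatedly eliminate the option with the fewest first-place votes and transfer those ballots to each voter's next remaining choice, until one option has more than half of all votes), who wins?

Purple

Round 1: Teal 6, Purple 9, Green 21, Orange 7, Pink 0. Pink eliminated.
Round 2: Teal 6, Purple 9, Green 21, Orange 7. Teal eliminated.
Round 3: Purple 15, Green 21, Orange 7. Orange eliminated.
Round 4: Purple 22, Green 21. Purple has a majority (≥22).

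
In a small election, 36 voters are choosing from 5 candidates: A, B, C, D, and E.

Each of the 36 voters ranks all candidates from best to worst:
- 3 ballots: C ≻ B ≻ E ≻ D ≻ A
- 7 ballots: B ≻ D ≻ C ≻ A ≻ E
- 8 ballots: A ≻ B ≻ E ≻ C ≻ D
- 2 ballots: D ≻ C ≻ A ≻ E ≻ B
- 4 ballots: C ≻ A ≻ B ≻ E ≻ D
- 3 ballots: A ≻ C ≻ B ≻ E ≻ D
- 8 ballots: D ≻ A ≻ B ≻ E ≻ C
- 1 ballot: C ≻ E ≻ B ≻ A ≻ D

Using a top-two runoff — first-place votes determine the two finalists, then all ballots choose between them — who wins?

D

Round 1 first-place votes: A 11, B 7, C 8, D 10, E 0. A and D advance.
Runoff: A is ranked above D on 16 ballots, D above A on 20.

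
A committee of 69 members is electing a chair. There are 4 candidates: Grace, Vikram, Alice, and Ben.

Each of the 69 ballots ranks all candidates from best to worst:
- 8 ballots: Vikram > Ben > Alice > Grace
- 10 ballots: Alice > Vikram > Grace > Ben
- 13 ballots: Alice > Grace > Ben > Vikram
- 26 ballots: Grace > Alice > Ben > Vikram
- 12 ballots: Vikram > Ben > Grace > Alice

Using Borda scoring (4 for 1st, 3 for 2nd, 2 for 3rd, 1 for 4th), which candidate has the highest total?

Alice

Grace: 8×1 + 10×2 + 13×3 + 26×4 + 12×2 = 195
Vikram: 8×4 + 10×3 + 13×1 + 26×1 + 12×4 = 149
Alice: 8×2 + 10×4 + 13×4 + 26×3 + 12×1 = 198
Ben: 8×3 + 10×1 + 13×2 + 26×2 + 12×3 = 148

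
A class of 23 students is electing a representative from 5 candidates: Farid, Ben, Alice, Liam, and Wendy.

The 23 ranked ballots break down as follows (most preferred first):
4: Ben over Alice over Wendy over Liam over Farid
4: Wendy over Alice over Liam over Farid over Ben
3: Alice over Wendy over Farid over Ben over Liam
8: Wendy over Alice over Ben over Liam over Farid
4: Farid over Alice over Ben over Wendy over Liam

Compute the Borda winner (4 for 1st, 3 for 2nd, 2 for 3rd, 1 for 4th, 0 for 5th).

Alice

Farid: 4×0 + 4×1 + 3×2 + 8×0 + 4×4 = 26
Ben: 4×4 + 4×0 + 3×1 + 8×2 + 4×2 = 43
Alice: 4×3 + 4×3 + 3×4 + 8×3 + 4×3 = 72
Liam: 4×1 + 4×2 + 3×0 + 8×1 + 4×0 = 20
Wendy: 4×2 + 4×4 + 3×3 + 8×4 + 4×1 = 69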